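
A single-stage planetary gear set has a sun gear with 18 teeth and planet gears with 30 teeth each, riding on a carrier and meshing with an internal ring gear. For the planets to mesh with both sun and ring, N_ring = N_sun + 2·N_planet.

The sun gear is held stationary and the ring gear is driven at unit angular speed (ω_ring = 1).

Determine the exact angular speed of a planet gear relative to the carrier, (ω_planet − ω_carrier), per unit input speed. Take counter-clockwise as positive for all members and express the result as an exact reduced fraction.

N_ring = 18 + 2·30 = 78
18(ω_s−ω_c) = −78(ω_r−ω_c),  ω_s=0, ω_r=1
18(0−ω_c) = −78(1−ω_c)  ⇒  96ω_c = 78  ⇒  ω_c = 13/16
sun–planet: 18·(0−13/16) = −30·(ω_p−ω_c)  ⇒  ω_p−ω_c = −(18/30)·(-13/16) = 39/80

39/80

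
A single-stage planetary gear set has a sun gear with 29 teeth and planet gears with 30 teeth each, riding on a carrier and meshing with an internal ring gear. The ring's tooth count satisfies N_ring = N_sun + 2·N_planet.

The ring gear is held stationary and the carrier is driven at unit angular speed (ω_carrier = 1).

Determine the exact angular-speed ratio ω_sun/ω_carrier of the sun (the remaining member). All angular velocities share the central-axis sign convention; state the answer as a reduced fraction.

118/29

N_ring = 29 + 2·30 = 89
29(ω_s−ω_c) = −89(ω_r−ω_c),  ω_r=0, ω_c=1
ω_s = 1 − (89/29)(0−1) = 118/29
ω_s/ω_c = 118/29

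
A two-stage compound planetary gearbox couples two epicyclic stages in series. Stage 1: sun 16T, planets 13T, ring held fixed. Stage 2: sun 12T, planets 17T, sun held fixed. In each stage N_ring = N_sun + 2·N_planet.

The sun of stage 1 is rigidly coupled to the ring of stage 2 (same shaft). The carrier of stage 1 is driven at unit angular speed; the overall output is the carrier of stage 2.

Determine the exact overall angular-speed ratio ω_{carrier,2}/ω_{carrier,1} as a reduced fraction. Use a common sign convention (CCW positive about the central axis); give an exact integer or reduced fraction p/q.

Stage 1: N_ring = 16 + 2·13 = 42
Stage 1: 16(ω_s−ω_c) = −42(ω_r−ω_c),  ω_r=0, ω_c=1
Stage 1: ω_s = 1 − (42/16)(0−1) = 29/8
  ⇒ ω_s¹/ω_c¹ = 29/8
Stage 2: N_ring = 12 + 2·17 = 46
Stage 2: 12(ω_s−ω_c) = −46(ω_r−ω_c),  ω_s=0, ω_r=1
Stage 2: 12(0−ω_c) = −46(1−ω_c)  ⇒  58ω_c = 46  ⇒  ω_c = 23/29
  ⇒ ω_c²/ω_r² = 23/29
Coupling ω_r² = ω_s¹ ⇒ overall = 29/8 × 23/29 = 23/8

23/8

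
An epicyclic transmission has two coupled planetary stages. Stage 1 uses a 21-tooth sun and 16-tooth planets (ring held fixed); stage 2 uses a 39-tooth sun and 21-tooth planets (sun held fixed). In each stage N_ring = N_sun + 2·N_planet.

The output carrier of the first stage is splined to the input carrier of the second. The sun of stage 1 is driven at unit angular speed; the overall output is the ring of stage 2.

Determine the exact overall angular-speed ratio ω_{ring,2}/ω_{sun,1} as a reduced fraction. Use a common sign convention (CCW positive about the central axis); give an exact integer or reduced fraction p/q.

Stage 1: N_ring = 21 + 2·16 = 53
Stage 1: 21(ω_s−ω_c) = −53(ω_r−ω_c),  ω_r=0, ω_s=1
Stage 1: 21(1−ω_c) = −53(0−ω_c)  ⇒  74ω_c = 21  ⇒  ω_c = 21/74
  ⇒ ω_c¹/ω_s¹ = 21/74
Stage 2: N_ring = 39 + 2·21 = 81
Stage 2: 39(ω_s−ω_c) = −81(ω_r−ω_c),  ω_s=0, ω_c=1
Stage 2: ω_r = 1 − (39/81)(0−1) = 40/27
  ⇒ ω_r²/ω_c² = 40/27
Coupling ω_c² = ω_c¹ ⇒ overall = 21/74 × 40/27 = 140/333

140/333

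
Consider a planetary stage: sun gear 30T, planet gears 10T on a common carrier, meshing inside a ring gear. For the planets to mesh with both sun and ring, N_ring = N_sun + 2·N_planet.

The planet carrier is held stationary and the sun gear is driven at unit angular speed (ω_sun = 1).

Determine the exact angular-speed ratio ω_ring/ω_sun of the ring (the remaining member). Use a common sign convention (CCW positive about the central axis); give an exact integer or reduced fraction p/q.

N_ring = 30 + 2·10 = 50
30(ω_s−ω_c) = −50(ω_r−ω_c),  ω_c=0, ω_s=1
ω_r = 0 − (30/50)(1−0) = -3/5
ω_r/ω_s = -3/5

-3/5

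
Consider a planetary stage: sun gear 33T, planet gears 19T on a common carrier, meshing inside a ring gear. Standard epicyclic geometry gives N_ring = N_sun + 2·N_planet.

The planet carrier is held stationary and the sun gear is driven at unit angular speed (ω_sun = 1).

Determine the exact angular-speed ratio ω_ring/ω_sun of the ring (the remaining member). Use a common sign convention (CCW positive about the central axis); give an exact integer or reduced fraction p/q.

-33/71

N_ring = 33 + 2·19 = 71
33(ω_s−ω_c) = −71(ω_r−ω_c),  ω_c=0, ω_s=1
ω_r = 0 − (33/71)(1−0) = -33/71
ω_r/ω_s = -33/71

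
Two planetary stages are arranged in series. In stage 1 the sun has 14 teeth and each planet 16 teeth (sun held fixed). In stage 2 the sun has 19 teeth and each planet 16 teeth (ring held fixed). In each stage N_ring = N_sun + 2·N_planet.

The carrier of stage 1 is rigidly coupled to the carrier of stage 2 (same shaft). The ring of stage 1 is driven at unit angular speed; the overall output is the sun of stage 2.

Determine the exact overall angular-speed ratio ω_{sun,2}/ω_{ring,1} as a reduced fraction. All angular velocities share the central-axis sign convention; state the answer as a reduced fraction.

161/57

Stage 1: N_ring = 14 + 2·16 = 46
Stage 1: 14(ω_s−ω_c) = −46(ω_r−ω_c),  ω_s=0, ω_r=1
Stage 1: 14(0−ω_c) = −46(1−ω_c)  ⇒  60ω_c = 46  ⇒  ω_c = 23/30
  ⇒ ω_c¹/ω_r¹ = 23/30
Stage 2: N_ring = 19 + 2·16 = 51
Stage 2: 19(ω_s−ω_c) = −51(ω_r−ω_c),  ω_r=0, ω_c=1
Stage 2: ω_s = 1 − (51/19)(0−1) = 70/19
  ⇒ ω_s²/ω_c² = 70/19
Coupling ω_c² = ω_c¹ ⇒ overall = 23/30 × 70/19 = 161/57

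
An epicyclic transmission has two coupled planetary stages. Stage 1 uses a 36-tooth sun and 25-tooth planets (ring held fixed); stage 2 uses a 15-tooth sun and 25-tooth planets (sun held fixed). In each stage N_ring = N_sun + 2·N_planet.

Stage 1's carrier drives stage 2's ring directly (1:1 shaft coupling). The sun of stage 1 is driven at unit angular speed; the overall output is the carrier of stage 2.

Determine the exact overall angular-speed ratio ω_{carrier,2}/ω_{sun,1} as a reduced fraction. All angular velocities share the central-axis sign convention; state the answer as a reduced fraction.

Stage 1: N_ring = 36 + 2·25 = 86
Stage 1: 36(ω_s−ω_c) = −86(ω_r−ω_c),  ω_r=0, ω_s=1
Stage 1: 36(1−ω_c) = −86(0−ω_c)  ⇒  122ω_c = 36  ⇒  ω_c = 18/61
  ⇒ ω_c¹/ω_s¹ = 18/61
Stage 2: N_ring = 15 + 2·25 = 65
Stage 2: 15(ω_s−ω_c) = −65(ω_r−ω_c),  ω_s=0, ω_r=1
Stage 2: 15(0−ω_c) = −65(1−ω_c)  ⇒  80ω_c = 65  ⇒  ω_c = 13/16
  ⇒ ω_c²/ω_r² = 13/16
Coupling ω_r² = ω_c¹ ⇒ overall = 18/61 × 13/16 = 117/488

117/488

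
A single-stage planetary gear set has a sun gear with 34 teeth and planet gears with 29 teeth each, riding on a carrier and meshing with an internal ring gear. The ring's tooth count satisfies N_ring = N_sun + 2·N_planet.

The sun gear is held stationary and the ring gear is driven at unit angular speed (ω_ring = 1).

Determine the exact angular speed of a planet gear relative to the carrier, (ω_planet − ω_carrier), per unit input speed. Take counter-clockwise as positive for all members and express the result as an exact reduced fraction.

1564/1827

N_ring = 34 + 2·29 = 92
34(ω_s−ω_c) = −92(ω_r−ω_c),  ω_s=0, ω_r=1
34(0−ω_c) = −92(1−ω_c)  ⇒  126ω_c = 92  ⇒  ω_c = 46/63
sun–planet: 34·(0−46/63) = −29·(ω_p−ω_c)  ⇒  ω_p−ω_c = −(34/29)·(-46/63) = 1564/1827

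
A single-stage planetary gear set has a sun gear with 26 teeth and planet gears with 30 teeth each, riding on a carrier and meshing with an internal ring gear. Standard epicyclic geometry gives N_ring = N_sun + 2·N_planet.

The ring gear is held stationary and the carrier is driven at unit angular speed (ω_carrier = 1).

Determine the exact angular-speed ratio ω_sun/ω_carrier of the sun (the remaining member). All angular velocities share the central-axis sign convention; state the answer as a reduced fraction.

N_ring = 26 + 2·30 = 86
26(ω_s−ω_c) = −86(ω_r−ω_c),  ω_r=0, ω_c=1
ω_s = 1 − (86/26)(0−1) = 56/13
ω_s/ω_c = 56/13

56/13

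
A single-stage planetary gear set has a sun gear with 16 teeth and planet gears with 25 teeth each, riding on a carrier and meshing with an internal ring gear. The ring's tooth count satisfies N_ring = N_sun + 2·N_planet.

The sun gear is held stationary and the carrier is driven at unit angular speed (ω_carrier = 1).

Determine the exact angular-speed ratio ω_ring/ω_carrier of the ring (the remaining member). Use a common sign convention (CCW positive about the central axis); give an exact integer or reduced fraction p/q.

N_ring = 16 + 2·25 = 66
16(ω_s−ω_c) = −66(ω_r−ω_c),  ω_s=0, ω_c=1
ω_r = 1 − (16/66)(0−1) = 41/33
ω_r/ω_c = 41/33

41/33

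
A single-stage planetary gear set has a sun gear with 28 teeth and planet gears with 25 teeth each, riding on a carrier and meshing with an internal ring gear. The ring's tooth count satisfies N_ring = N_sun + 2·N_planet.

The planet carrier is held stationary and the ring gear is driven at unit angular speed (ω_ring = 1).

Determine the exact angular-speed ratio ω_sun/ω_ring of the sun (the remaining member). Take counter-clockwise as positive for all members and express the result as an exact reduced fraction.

N_ring = 28 + 2·25 = 78
28(ω_s−ω_c) = −78(ω_r−ω_c),  ω_c=0, ω_r=1
ω_s = 0 − (78/28)(1−0) = -39/14
ω_s/ω_r = -39/14

-39/14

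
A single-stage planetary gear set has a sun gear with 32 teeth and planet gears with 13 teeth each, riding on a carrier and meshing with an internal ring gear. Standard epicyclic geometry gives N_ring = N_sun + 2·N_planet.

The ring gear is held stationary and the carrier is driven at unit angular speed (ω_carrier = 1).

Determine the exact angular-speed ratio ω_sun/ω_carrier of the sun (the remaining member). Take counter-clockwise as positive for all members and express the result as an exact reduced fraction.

N_ring = 32 + 2·13 = 58
32(ω_s−ω_c) = −58(ω_r−ω_c),  ω_r=0, ω_c=1
ω_s = 1 − (58/32)(0−1) = 45/16
ω_s/ω_c = 45/16

45/16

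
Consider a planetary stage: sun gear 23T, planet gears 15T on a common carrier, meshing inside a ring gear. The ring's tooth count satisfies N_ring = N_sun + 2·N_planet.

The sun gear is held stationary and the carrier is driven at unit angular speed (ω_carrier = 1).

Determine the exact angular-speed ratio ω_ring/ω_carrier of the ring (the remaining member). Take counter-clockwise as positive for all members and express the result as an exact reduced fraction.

N_ring = 23 + 2·15 = 53
23(ω_s−ω_c) = −53(ω_r−ω_c),  ω_s=0, ω_c=1
ω_r = 1 − (23/53)(0−1) = 76/53
ω_r/ω_c = 76/53

76/53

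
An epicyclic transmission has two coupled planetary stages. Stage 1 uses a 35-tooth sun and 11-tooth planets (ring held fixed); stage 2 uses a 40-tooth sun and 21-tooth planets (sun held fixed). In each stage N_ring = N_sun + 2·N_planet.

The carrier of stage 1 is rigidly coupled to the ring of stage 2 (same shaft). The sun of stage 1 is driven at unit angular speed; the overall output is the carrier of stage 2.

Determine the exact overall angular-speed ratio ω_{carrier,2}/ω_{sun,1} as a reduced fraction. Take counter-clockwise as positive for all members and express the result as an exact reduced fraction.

1435/5612

Stage 1: N_ring = 35 + 2·11 = 57
Stage 1: 35(ω_s−ω_c) = −57(ω_r−ω_c),  ω_r=0, ω_s=1
Stage 1: 35(1−ω_c) = −57(0−ω_c)  ⇒  92ω_c = 35  ⇒  ω_c = 35/92
  ⇒ ω_c¹/ω_s¹ = 35/92
Stage 2: N_ring = 40 + 2·21 = 82
Stage 2: 40(ω_s−ω_c) = −82(ω_r−ω_c),  ω_s=0, ω_r=1
Stage 2: 40(0−ω_c) = −82(1−ω_c)  ⇒  122ω_c = 82  ⇒  ω_c = 41/61
  ⇒ ω_c²/ω_r² = 41/61
Coupling ω_r² = ω_c¹ ⇒ overall = 35/92 × 41/61 = 1435/5612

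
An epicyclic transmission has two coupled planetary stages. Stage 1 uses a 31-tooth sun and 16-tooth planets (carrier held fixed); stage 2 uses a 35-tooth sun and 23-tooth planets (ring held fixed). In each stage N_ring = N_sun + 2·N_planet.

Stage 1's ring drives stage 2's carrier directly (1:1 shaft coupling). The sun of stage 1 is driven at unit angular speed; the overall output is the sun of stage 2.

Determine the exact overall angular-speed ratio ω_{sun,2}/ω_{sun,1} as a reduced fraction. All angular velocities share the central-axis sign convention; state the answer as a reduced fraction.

-3596/2205

Stage 1: N_ring = 31 + 2·16 = 63
Stage 1: 31(ω_s−ω_c) = −63(ω_r−ω_c),  ω_c=0, ω_s=1
Stage 1: ω_r = 0 − (31/63)(1−0) = -31/63
  ⇒ ω_r¹/ω_s¹ = -31/63
Stage 2: N_ring = 35 + 2·23 = 81
Stage 2: 35(ω_s−ω_c) = −81(ω_r−ω_c),  ω_r=0, ω_c=1
Stage 2: ω_s = 1 − (81/35)(0−1) = 116/35
  ⇒ ω_s²/ω_c² = 116/35
Coupling ω_c² = ω_r¹ ⇒ overall = -31/63 × 116/35 = -3596/2205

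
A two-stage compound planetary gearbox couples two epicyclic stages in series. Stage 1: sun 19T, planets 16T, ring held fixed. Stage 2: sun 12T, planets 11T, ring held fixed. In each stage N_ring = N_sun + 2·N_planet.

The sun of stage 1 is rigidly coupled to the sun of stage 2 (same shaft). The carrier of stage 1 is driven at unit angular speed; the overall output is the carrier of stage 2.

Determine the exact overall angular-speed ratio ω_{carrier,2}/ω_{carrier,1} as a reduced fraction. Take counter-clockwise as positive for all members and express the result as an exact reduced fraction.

Stage 1: N_ring = 19 + 2·16 = 51
Stage 1: 19(ω_s−ω_c) = −51(ω_r−ω_c),  ω_r=0, ω_c=1
Stage 1: ω_s = 1 − (51/19)(0−1) = 70/19
  ⇒ ω_s¹/ω_c¹ = 70/19
Stage 2: N_ring = 12 + 2·11 = 34
Stage 2: 12(ω_s−ω_c) = −34(ω_r−ω_c),  ω_r=0, ω_s=1
Stage 2: 12(1−ω_c) = −34(0−ω_c)  ⇒  46ω_c = 12  ⇒  ω_c = 6/23
  ⇒ ω_c²/ω_s² = 6/23
Coupling ω_s² = ω_s¹ ⇒ overall = 70/19 × 6/23 = 420/437

420/437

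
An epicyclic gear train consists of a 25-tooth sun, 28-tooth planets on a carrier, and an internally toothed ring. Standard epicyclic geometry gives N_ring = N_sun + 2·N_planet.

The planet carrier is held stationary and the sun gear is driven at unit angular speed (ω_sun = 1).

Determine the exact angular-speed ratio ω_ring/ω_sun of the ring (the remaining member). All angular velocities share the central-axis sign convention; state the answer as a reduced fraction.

-25/81

N_ring = 25 + 2·28 = 81
25(ω_s−ω_c) = −81(ω_r−ω_c),  ω_c=0, ω_s=1
ω_r = 0 − (25/81)(1−0) = -25/81
ω_r/ω_s = -25/81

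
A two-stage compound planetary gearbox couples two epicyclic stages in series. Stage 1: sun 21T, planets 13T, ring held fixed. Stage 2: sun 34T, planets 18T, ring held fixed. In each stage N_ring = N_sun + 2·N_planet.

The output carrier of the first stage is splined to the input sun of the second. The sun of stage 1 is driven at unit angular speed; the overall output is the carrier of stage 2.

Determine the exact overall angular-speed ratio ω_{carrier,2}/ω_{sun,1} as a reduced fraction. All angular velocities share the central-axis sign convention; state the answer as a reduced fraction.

Stage 1: N_ring = 21 + 2·13 = 47
Stage 1: 21(ω_s−ω_c) = −47(ω_r−ω_c),  ω_r=0, ω_s=1
Stage 1: 21(1−ω_c) = −47(0−ω_c)  ⇒  68ω_c = 21  ⇒  ω_c = 21/68
  ⇒ ω_c¹/ω_s¹ = 21/68
Stage 2: N_ring = 34 + 2·18 = 70
Stage 2: 34(ω_s−ω_c) = −70(ω_r−ω_c),  ω_r=0, ω_s=1
Stage 2: 34(1−ω_c) = −70(0−ω_c)  ⇒  104ω_c = 34  ⇒  ω_c = 17/52
  ⇒ ω_c²/ω_s² = 17/52
Coupling ω_s² = ω_c¹ ⇒ overall = 21/68 × 17/52 = 21/208

21/208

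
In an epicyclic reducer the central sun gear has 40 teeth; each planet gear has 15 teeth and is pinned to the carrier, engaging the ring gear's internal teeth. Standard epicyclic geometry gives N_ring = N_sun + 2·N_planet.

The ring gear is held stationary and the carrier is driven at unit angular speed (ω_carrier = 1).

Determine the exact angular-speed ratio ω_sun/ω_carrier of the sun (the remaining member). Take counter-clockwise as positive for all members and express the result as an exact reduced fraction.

11/4

N_ring = 40 + 2·15 = 70
40(ω_s−ω_c) = −70(ω_r−ω_c),  ω_r=0, ω_c=1
ω_s = 1 − (70/40)(0−1) = 11/4
ω_s/ω_c = 11/4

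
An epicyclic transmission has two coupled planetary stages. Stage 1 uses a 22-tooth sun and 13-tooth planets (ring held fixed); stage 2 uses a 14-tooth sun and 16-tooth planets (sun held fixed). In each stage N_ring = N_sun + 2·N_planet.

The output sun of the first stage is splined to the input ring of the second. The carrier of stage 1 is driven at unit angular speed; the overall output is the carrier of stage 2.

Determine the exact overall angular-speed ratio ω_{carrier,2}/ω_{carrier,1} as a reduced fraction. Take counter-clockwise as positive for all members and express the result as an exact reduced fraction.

161/66

Stage 1: N_ring = 22 + 2·13 = 48
Stage 1: 22(ω_s−ω_c) = −48(ω_r−ω_c),  ω_r=0, ω_c=1
Stage 1: ω_s = 1 − (48/22)(0−1) = 35/11
  ⇒ ω_s¹/ω_c¹ = 35/11
Stage 2: N_ring = 14 + 2·16 = 46
Stage 2: 14(ω_s−ω_c) = −46(ω_r−ω_c),  ω_s=0, ω_r=1
Stage 2: 14(0−ω_c) = −46(1−ω_c)  ⇒  60ω_c = 46  ⇒  ω_c = 23/30
  ⇒ ω_c²/ω_r² = 23/30
Coupling ω_r² = ω_s¹ ⇒ overall = 35/11 × 23/30 = 161/66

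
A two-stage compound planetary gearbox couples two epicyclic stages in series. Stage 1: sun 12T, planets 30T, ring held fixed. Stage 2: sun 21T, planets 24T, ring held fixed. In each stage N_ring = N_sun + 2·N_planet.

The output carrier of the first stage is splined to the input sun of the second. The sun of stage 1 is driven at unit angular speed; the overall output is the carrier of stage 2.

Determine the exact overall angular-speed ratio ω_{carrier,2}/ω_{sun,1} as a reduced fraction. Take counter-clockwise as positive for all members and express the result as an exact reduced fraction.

Stage 1: N_ring = 12 + 2·30 = 72
Stage 1: 12(ω_s−ω_c) = −72(ω_r−ω_c),  ω_r=0, ω_s=1
Stage 1: 12(1−ω_c) = −72(0−ω_c)  ⇒  84ω_c = 12  ⇒  ω_c = 1/7
  ⇒ ω_c¹/ω_s¹ = 1/7
Stage 2: N_ring = 21 + 2·24 = 69
Stage 2: 21(ω_s−ω_c) = −69(ω_r−ω_c),  ω_r=0, ω_s=1
Stage 2: 21(1−ω_c) = −69(0−ω_c)  ⇒  90ω_c = 21  ⇒  ω_c = 7/30
  ⇒ ω_c²/ω_s² = 7/30
Coupling ω_s² = ω_c¹ ⇒ overall = 1/7 × 7/30 = 1/30

1/30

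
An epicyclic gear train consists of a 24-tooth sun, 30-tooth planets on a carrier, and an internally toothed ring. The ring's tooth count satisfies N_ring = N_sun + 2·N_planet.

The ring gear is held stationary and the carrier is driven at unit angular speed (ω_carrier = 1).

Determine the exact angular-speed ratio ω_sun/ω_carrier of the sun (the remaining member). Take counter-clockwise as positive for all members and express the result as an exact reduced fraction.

9/2

N_ring = 24 + 2·30 = 84
24(ω_s−ω_c) = −84(ω_r−ω_c),  ω_r=0, ω_c=1
ω_s = 1 − (84/24)(0−1) = 9/2
ω_s/ω_c = 9/2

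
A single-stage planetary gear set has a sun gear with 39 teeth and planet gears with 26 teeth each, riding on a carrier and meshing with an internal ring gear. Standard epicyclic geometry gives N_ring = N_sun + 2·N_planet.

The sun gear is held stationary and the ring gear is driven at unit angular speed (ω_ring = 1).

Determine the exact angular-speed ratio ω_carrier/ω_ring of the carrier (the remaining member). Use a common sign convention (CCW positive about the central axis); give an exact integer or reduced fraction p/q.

N_ring = 39 + 2·26 = 91
39(ω_s−ω_c) = −91(ω_r−ω_c),  ω_s=0, ω_r=1
39(0−ω_c) = −91(1−ω_c)  ⇒  130ω_c = 91  ⇒  ω_c = 7/10
ω_c/ω_r = 7/10

7/10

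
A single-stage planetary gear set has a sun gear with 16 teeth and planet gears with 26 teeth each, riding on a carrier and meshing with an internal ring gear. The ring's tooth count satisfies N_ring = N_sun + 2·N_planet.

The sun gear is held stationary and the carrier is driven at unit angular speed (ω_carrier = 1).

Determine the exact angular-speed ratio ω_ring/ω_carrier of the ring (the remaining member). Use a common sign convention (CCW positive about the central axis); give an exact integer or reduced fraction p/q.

21/17

N_ring = 16 + 2·26 = 68
16(ω_s−ω_c) = −68(ω_r−ω_c),  ω_s=0, ω_c=1
ω_r = 1 − (16/68)(0−1) = 21/17
ω_r/ω_c = 21/17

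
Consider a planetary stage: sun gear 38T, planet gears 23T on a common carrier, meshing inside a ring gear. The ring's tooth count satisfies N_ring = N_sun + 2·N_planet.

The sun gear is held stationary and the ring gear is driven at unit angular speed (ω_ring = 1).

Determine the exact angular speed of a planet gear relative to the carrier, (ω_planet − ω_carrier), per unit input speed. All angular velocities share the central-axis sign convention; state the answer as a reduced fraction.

N_ring = 38 + 2·23 = 84
38(ω_s−ω_c) = −84(ω_r−ω_c),  ω_s=0, ω_r=1
38(0−ω_c) = −84(1−ω_c)  ⇒  122ω_c = 84  ⇒  ω_c = 42/61
sun–planet: 38·(0−42/61) = −23·(ω_p−ω_c)  ⇒  ω_p−ω_c = −(38/23)·(-42/61) = 1596/1403

1596/1403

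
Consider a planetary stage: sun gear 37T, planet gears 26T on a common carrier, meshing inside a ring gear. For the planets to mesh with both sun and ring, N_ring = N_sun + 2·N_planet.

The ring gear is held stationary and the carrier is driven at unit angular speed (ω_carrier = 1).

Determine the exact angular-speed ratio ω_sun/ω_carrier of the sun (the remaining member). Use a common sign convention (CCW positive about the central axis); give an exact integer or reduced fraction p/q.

126/37

N_ring = 37 + 2·26 = 89
37(ω_s−ω_c) = −89(ω_r−ω_c),  ω_r=0, ω_c=1
ω_s = 1 − (89/37)(0−1) = 126/37
ω_s/ω_c = 126/37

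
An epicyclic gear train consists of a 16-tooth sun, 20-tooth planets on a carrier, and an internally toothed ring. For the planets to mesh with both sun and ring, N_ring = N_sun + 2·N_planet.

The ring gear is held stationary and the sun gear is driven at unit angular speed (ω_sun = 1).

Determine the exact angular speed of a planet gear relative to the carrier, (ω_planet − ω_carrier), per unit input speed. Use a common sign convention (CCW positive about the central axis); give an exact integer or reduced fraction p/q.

N_ring = 16 + 2·20 = 56
16(ω_s−ω_c) = −56(ω_r−ω_c),  ω_r=0, ω_s=1
16(1−ω_c) = −56(0−ω_c)  ⇒  72ω_c = 16  ⇒  ω_c = 2/9
sun–planet: 16·(1−2/9) = −20·(ω_p−ω_c)  ⇒  ω_p−ω_c = −(16/20)·(7/9) = -28/45

-28/45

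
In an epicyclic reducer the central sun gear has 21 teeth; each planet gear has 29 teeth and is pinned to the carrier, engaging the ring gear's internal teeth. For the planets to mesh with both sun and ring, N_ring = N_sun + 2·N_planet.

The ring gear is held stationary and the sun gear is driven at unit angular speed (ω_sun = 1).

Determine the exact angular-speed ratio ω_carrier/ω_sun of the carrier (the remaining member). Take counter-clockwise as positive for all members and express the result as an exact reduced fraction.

N_ring = 21 + 2·29 = 79
21(ω_s−ω_c) = −79(ω_r−ω_c),  ω_r=0, ω_s=1
21(1−ω_c) = −79(0−ω_c)  ⇒  100ω_c = 21  ⇒  ω_c = 21/100
ω_c/ω_s = 21/100

21/100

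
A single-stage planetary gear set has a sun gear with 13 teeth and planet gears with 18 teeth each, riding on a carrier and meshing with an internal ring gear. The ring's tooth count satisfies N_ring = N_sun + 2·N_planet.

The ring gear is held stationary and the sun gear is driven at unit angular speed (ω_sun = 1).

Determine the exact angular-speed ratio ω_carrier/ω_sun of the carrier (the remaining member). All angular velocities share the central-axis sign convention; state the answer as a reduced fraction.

N_ring = 13 + 2·18 = 49
13(ω_s−ω_c) = −49(ω_r−ω_c),  ω_r=0, ω_s=1
13(1−ω_c) = −49(0−ω_c)  ⇒  62ω_c = 13  ⇒  ω_c = 13/62
ω_c/ω_s = 13/62

13/62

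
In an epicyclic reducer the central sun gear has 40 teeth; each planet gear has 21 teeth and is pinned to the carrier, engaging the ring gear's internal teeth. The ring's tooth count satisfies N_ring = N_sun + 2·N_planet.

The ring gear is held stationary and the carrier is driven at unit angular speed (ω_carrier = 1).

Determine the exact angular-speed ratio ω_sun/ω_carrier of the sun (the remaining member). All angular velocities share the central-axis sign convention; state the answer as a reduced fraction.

N_ring = 40 + 2·21 = 82
40(ω_s−ω_c) = −82(ω_r−ω_c),  ω_r=0, ω_c=1
ω_s = 1 − (82/40)(0−1) = 61/20
ω_s/ω_c = 61/20

61/20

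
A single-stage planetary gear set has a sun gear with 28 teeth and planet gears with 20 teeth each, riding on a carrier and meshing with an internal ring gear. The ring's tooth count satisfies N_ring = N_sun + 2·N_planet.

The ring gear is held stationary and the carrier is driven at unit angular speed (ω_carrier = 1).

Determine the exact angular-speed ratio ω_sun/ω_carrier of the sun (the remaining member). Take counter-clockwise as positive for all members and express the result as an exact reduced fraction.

N_ring = 28 + 2·20 = 68
28(ω_s−ω_c) = −68(ω_r−ω_c),  ω_r=0, ω_c=1
ω_s = 1 − (68/28)(0−1) = 24/7
ω_s/ω_c = 24/7

24/7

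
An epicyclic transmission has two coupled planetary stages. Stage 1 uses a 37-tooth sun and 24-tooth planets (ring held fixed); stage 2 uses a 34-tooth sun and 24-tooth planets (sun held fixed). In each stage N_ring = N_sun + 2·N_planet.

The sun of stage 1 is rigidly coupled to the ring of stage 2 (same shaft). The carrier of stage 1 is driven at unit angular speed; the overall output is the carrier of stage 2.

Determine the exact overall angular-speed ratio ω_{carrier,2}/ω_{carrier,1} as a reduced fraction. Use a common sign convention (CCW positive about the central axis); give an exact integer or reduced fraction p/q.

2501/1073

Stage 1: N_ring = 37 + 2·24 = 85
Stage 1: 37(ω_s−ω_c) = −85(ω_r−ω_c),  ω_r=0, ω_c=1
Stage 1: ω_s = 1 − (85/37)(0−1) = 122/37
  ⇒ ω_s¹/ω_c¹ = 122/37
Stage 2: N_ring = 34 + 2·24 = 82
Stage 2: 34(ω_s−ω_c) = −82(ω_r−ω_c),  ω_s=0, ω_r=1
Stage 2: 34(0−ω_c) = −82(1−ω_c)  ⇒  116ω_c = 82  ⇒  ω_c = 41/58
  ⇒ ω_c²/ω_r² = 41/58
Coupling ω_r² = ω_s¹ ⇒ overall = 122/37 × 41/58 = 2501/1073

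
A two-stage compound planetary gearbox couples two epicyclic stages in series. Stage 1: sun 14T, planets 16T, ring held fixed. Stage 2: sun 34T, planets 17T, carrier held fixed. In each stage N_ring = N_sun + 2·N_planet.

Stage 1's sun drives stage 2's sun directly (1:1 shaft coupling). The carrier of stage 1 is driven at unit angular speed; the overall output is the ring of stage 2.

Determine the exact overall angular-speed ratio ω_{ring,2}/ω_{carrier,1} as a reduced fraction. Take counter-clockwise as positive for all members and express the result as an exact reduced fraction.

-15/7

Stage 1: N_ring = 14 + 2·16 = 46
Stage 1: 14(ω_s−ω_c) = −46(ω_r−ω_c),  ω_r=0, ω_c=1
Stage 1: ω_s = 1 − (46/14)(0−1) = 30/7
  ⇒ ω_s¹/ω_c¹ = 30/7
Stage 2: N_ring = 34 + 2·17 = 68
Stage 2: 34(ω_s−ω_c) = −68(ω_r−ω_c),  ω_c=0, ω_s=1
Stage 2: ω_r = 0 − (34/68)(1−0) = -1/2
  ⇒ ω_r²/ω_s² = -1/2
Coupling ω_s² = ω_s¹ ⇒ overall = 30/7 × -1/2 = -15/7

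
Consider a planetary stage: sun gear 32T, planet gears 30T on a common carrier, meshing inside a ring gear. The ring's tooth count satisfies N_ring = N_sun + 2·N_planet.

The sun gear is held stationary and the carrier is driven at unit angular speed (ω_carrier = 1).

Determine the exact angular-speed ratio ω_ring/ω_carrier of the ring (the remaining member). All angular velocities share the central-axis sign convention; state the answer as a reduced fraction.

31/23

N_ring = 32 + 2·30 = 92
32(ω_s−ω_c) = −92(ω_r−ω_c),  ω_s=0, ω_c=1
ω_r = 1 − (32/92)(0−1) = 31/23
ω_r/ω_c = 31/23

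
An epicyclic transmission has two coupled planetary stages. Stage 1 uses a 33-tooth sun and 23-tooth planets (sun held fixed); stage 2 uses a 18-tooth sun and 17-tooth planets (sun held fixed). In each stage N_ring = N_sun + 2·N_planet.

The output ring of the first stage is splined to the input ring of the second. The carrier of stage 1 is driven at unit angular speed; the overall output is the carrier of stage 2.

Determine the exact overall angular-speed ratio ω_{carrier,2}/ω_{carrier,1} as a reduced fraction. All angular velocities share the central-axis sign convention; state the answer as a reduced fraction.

416/395

Stage 1: N_ring = 33 + 2·23 = 79
Stage 1: 33(ω_s−ω_c) = −79(ω_r−ω_c),  ω_s=0, ω_c=1
Stage 1: ω_r = 1 − (33/79)(0−1) = 112/79
  ⇒ ω_r¹/ω_c¹ = 112/79
Stage 2: N_ring = 18 + 2·17 = 52
Stage 2: 18(ω_s−ω_c) = −52(ω_r−ω_c),  ω_s=0, ω_r=1
Stage 2: 18(0−ω_c) = −52(1−ω_c)  ⇒  70ω_c = 52  ⇒  ω_c = 26/35
  ⇒ ω_c²/ω_r² = 26/35
Coupling ω_r² = ω_r¹ ⇒ overall = 112/79 × 26/35 = 416/395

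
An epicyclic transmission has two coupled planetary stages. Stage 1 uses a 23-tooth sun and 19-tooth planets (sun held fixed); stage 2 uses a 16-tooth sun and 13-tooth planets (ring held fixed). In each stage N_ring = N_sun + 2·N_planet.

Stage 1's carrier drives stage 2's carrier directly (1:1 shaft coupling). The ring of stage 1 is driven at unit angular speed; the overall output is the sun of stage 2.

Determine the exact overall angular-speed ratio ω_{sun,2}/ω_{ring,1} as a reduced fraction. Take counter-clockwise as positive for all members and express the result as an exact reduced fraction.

Stage 1: N_ring = 23 + 2·19 = 61
Stage 1: 23(ω_s−ω_c) = −61(ω_r−ω_c),  ω_s=0, ω_r=1
Stage 1: 23(0−ω_c) = −61(1−ω_c)  ⇒  84ω_c = 61  ⇒  ω_c = 61/84
  ⇒ ω_c¹/ω_r¹ = 61/84
Stage 2: N_ring = 16 + 2·13 = 42
Stage 2: 16(ω_s−ω_c) = −42(ω_r−ω_c),  ω_r=0, ω_c=1
Stage 2: ω_s = 1 − (42/16)(0−1) = 29/8
  ⇒ ω_s²/ω_c² = 29/8
Coupling ω_c² = ω_c¹ ⇒ overall = 61/84 × 29/8 = 1769/672

1769/672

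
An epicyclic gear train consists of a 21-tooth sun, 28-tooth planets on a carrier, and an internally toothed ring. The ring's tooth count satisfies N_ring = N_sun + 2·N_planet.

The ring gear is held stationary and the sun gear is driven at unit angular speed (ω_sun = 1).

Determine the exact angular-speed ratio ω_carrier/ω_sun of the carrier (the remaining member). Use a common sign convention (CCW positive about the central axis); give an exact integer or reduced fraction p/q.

3/14

N_ring = 21 + 2·28 = 77
21(ω_s−ω_c) = −77(ω_r−ω_c),  ω_r=0, ω_s=1
21(1−ω_c) = −77(0−ω_c)  ⇒  98ω_c = 21  ⇒  ω_c = 3/14
ω_c/ω_s = 3/14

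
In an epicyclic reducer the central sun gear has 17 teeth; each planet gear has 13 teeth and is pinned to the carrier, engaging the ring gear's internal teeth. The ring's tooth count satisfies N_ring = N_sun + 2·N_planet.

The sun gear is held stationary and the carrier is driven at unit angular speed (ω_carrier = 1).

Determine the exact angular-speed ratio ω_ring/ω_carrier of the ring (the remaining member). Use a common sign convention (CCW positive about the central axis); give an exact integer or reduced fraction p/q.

N_ring = 17 + 2·13 = 43
17(ω_s−ω_c) = −43(ω_r−ω_c),  ω_s=0, ω_c=1
ω_r = 1 − (17/43)(0−1) = 60/43
ω_r/ω_c = 60/43

60/43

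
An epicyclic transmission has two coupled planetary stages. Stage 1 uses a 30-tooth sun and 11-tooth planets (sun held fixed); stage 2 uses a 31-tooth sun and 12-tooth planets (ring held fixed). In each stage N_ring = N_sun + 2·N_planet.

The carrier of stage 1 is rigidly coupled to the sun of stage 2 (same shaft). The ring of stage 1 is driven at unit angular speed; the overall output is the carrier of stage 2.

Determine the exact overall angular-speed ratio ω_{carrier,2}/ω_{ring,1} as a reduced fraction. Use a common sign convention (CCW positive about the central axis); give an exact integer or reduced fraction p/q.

Stage 1: N_ring = 30 + 2·11 = 52
Stage 1: 30(ω_s−ω_c) = −52(ω_r−ω_c),  ω_s=0, ω_r=1
Stage 1: 30(0−ω_c) = −52(1−ω_c)  ⇒  82ω_c = 52  ⇒  ω_c = 26/41
  ⇒ ω_c¹/ω_r¹ = 26/41
Stage 2: N_ring = 31 + 2·12 = 55
Stage 2: 31(ω_s−ω_c) = −55(ω_r−ω_c),  ω_r=0, ω_s=1
Stage 2: 31(1−ω_c) = −55(0−ω_c)  ⇒  86ω_c = 31  ⇒  ω_c = 31/86
  ⇒ ω_c²/ω_s² = 31/86
Coupling ω_s² = ω_c¹ ⇒ overall = 26/41 × 31/86 = 403/1763

403/1763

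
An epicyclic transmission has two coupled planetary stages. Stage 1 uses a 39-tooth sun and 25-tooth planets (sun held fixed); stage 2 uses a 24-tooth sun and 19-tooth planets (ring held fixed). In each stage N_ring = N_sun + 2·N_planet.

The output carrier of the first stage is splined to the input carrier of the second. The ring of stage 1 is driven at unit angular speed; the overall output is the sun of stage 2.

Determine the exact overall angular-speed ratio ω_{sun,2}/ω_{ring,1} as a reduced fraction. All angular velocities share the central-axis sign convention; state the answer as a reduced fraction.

3827/1536

Stage 1: N_ring = 39 + 2·25 = 89
Stage 1: 39(ω_s−ω_c) = −89(ω_r−ω_c),  ω_s=0, ω_r=1
Stage 1: 39(0−ω_c) = −89(1−ω_c)  ⇒  128ω_c = 89  ⇒  ω_c = 89/128
  ⇒ ω_c¹/ω_r¹ = 89/128
Stage 2: N_ring = 24 + 2·19 = 62
Stage 2: 24(ω_s−ω_c) = −62(ω_r−ω_c),  ω_r=0, ω_c=1
Stage 2: ω_s = 1 − (62/24)(0−1) = 43/12
  ⇒ ω_s²/ω_c² = 43/12
Coupling ω_c² = ω_c¹ ⇒ overall = 89/128 × 43/12 = 3827/1536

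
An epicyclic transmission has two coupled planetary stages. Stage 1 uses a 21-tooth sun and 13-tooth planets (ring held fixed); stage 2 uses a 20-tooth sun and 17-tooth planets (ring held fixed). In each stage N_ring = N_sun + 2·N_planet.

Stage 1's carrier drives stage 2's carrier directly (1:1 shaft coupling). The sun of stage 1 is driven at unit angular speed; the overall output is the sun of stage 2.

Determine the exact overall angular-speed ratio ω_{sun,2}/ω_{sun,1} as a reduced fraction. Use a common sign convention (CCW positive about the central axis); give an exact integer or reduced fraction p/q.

777/680

Stage 1: N_ring = 21 + 2·13 = 47
Stage 1: 21(ω_s−ω_c) = −47(ω_r−ω_c),  ω_r=0, ω_s=1
Stage 1: 21(1−ω_c) = −47(0−ω_c)  ⇒  68ω_c = 21  ⇒  ω_c = 21/68
  ⇒ ω_c¹/ω_s¹ = 21/68
Stage 2: N_ring = 20 + 2·17 = 54
Stage 2: 20(ω_s−ω_c) = −54(ω_r−ω_c),  ω_r=0, ω_c=1
Stage 2: ω_s = 1 − (54/20)(0−1) = 37/10
  ⇒ ω_s²/ω_c² = 37/10
Coupling ω_c² = ω_c¹ ⇒ overall = 21/68 × 37/10 = 777/680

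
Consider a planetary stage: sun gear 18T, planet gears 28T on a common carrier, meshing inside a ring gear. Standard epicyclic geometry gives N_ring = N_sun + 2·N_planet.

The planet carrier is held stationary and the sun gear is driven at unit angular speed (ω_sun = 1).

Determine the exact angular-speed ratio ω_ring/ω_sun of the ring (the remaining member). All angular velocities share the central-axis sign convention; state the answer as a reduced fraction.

-9/37

N_ring = 18 + 2·28 = 74
18(ω_s−ω_c) = −74(ω_r−ω_c),  ω_c=0, ω_s=1
ω_r = 0 − (18/74)(1−0) = -9/37
ω_r/ω_s = -9/37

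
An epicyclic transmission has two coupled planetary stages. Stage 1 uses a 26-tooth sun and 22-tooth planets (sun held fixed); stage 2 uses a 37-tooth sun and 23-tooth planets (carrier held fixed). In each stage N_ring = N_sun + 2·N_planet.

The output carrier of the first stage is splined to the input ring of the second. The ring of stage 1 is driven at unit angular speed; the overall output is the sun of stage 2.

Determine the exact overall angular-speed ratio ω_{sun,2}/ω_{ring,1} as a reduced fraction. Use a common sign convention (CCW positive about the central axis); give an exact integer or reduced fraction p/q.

Stage 1: N_ring = 26 + 2·22 = 70
Stage 1: 26(ω_s−ω_c) = −70(ω_r−ω_c),  ω_s=0, ω_r=1
Stage 1: 26(0−ω_c) = −70(1−ω_c)  ⇒  96ω_c = 70  ⇒  ω_c = 35/48
  ⇒ ω_c¹/ω_r¹ = 35/48
Stage 2: N_ring = 37 + 2·23 = 83
Stage 2: 37(ω_s−ω_c) = −83(ω_r−ω_c),  ω_c=0, ω_r=1
Stage 2: ω_s = 0 − (83/37)(1−0) = -83/37
  ⇒ ω_s²/ω_r² = -83/37
Coupling ω_r² = ω_c¹ ⇒ overall = 35/48 × -83/37 = -2905/1776

-2905/1776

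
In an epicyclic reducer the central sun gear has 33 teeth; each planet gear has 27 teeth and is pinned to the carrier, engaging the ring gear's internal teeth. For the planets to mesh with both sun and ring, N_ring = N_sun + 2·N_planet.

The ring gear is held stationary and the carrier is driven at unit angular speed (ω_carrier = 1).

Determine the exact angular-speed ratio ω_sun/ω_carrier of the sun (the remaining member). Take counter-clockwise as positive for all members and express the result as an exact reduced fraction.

N_ring = 33 + 2·27 = 87
33(ω_s−ω_c) = −87(ω_r−ω_c),  ω_r=0, ω_c=1
ω_s = 1 − (87/33)(0−1) = 40/11
ω_s/ω_c = 40/11

40/11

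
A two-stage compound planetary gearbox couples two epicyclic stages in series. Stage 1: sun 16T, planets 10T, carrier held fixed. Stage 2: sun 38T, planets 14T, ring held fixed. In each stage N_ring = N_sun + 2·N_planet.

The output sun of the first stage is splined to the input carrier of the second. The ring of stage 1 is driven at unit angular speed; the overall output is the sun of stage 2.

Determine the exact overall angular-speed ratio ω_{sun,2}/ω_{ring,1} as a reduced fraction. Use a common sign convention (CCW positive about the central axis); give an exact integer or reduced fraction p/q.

Stage 1: N_ring = 16 + 2·10 = 36
Stage 1: 16(ω_s−ω_c) = −36(ω_r−ω_c),  ω_c=0, ω_r=1
Stage 1: ω_s = 0 − (36/16)(1−0) = -9/4
  ⇒ ω_s¹/ω_r¹ = -9/4
Stage 2: N_ring = 38 + 2·14 = 66
Stage 2: 38(ω_s−ω_c) = −66(ω_r−ω_c),  ω_r=0, ω_c=1
Stage 2: ω_s = 1 − (66/38)(0−1) = 52/19
  ⇒ ω_s²/ω_c² = 52/19
Coupling ω_c² = ω_s¹ ⇒ overall = -9/4 × 52/19 = -117/19

-117/19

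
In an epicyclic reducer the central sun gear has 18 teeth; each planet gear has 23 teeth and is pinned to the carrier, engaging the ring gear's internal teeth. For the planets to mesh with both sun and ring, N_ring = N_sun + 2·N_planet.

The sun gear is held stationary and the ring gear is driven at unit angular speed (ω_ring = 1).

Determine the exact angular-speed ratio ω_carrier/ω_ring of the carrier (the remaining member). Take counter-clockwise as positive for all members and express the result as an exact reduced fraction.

32/41

N_ring = 18 + 2·23 = 64
18(ω_s−ω_c) = −64(ω_r−ω_c),  ω_s=0, ω_r=1
18(0−ω_c) = −64(1−ω_c)  ⇒  82ω_c = 64  ⇒  ω_c = 32/41
ω_c/ω_r = 32/41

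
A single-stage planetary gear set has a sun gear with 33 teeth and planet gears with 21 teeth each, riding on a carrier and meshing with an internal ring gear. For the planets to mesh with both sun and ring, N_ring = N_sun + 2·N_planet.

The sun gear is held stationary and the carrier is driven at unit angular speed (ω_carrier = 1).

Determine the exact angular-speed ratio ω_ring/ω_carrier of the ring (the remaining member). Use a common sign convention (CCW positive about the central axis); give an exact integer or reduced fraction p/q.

N_ring = 33 + 2·21 = 75
33(ω_s−ω_c) = −75(ω_r−ω_c),  ω_s=0, ω_c=1
ω_r = 1 − (33/75)(0−1) = 36/25
ω_r/ω_c = 36/25

36/25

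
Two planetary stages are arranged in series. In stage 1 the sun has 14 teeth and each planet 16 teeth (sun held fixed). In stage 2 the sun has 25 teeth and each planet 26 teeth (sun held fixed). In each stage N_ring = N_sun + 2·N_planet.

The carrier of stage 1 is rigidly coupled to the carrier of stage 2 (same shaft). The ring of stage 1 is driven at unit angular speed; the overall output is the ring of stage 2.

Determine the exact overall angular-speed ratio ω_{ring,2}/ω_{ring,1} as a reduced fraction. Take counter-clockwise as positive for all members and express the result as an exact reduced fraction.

391/385

Stage 1: N_ring = 14 + 2·16 = 46
Stage 1: 14(ω_s−ω_c) = −46(ω_r−ω_c),  ω_s=0, ω_r=1
Stage 1: 14(0−ω_c) = −46(1−ω_c)  ⇒  60ω_c = 46  ⇒  ω_c = 23/30
  ⇒ ω_c¹/ω_r¹ = 23/30
Stage 2: N_ring = 25 + 2·26 = 77
Stage 2: 25(ω_s−ω_c) = −77(ω_r−ω_c),  ω_s=0, ω_c=1
Stage 2: ω_r = 1 − (25/77)(0−1) = 102/77
  ⇒ ω_r²/ω_c² = 102/77
Coupling ω_c² = ω_c¹ ⇒ overall = 23/30 × 102/77 = 391/385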